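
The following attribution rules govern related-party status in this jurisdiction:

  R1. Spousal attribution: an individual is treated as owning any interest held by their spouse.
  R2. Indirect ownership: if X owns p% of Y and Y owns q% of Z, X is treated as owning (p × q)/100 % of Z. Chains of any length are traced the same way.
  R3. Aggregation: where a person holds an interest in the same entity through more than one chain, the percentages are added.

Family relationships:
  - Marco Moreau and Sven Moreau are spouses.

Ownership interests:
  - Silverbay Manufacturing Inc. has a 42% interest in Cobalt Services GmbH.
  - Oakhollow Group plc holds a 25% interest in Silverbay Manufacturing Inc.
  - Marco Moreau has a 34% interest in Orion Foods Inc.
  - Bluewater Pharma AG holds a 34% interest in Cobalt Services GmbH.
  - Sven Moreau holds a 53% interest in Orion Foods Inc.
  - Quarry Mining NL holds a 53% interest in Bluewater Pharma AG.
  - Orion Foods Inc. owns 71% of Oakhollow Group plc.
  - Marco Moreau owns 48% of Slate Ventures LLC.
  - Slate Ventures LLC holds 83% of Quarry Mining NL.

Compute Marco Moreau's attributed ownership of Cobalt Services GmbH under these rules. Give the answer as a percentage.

13.665018%

By spousal attribution (R1), Marco Moreau is treated as also owning Sven Moreau's interest in Orion Foods Inc, giving 34% + 53% = 87%.
Chain via Slate Ventures LLC → Quarry Mining NL → Bluewater Pharma AG (R2): 48% × 83% × 53% × 34% = 7.179168% of Cobalt Services GmbH.
Chain via Orion Foods Inc. → Oakhollow Group plc → Silverbay Manufacturing Inc. (R2): 87% × 71% × 25% × 42% = 6.48585% of Cobalt Services GmbH.
Aggregating (R3): 7.179168% + 6.48585% = 13.665018%.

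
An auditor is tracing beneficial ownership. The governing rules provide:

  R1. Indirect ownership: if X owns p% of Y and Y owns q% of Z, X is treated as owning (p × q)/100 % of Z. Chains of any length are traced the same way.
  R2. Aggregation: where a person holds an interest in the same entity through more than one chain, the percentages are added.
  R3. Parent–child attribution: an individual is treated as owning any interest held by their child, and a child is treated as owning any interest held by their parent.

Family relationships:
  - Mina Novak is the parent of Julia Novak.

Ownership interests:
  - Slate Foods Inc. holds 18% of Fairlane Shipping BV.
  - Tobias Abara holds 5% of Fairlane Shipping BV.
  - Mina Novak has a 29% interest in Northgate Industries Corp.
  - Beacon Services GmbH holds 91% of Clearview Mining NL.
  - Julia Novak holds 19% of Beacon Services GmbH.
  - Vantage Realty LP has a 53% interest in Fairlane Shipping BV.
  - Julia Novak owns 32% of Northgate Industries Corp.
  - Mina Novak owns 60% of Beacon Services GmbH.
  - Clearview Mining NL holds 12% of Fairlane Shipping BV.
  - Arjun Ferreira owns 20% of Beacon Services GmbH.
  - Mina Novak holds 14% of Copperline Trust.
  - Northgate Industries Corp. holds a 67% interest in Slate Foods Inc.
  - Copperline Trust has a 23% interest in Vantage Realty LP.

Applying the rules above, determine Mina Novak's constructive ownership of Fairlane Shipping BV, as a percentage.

17.69%

By parent–child attribution (R3), Mina Novak is treated as also owning Julia Novak's interest in Northgate Industries Corp, giving 29% + 32% = 61%.
By parent–child attribution (R3), Mina Novak is treated as also owning Julia Novak's interest in Beacon Services GmbH, giving 60% + 19% = 79%.
Chain via Northgate Industries Corp. → Slate Foods Inc. (R1): 61% × 67% × 18% = 7.3566% of Fairlane Shipping BV.
Chain via Beacon Services GmbH → Clearview Mining NL (R1): 79% × 91% × 12% = 8.6268% of Fairlane Shipping BV.
Chain via Copperline Trust → Vantage Realty LP (R1): 14% × 23% × 53% = 1.7066% of Fairlane Shipping BV.
Aggregating (R2): 7.3566% + 8.6268% + 1.7066% = 17.69%.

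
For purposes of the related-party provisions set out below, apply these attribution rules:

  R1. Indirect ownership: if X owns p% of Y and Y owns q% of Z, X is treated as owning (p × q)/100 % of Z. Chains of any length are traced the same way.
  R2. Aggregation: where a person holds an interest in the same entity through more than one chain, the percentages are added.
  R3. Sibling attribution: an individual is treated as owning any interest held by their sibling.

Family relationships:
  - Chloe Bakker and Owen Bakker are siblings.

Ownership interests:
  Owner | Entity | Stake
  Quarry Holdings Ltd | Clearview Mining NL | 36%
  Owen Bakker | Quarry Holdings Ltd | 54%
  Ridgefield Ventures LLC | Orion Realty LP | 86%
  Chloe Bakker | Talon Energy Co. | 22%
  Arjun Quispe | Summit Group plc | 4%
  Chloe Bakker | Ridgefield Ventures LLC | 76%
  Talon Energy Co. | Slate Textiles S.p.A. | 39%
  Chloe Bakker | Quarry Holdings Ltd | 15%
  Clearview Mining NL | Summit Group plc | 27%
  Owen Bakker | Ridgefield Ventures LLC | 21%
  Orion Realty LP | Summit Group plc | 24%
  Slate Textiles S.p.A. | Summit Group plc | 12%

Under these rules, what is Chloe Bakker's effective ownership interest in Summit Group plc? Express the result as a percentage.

27.7572%

By sibling attribution (R3), Chloe Bakker is treated as also owning Owen Bakker's interest in Ridgefield Ventures LLC, giving 76% + 21% = 97%.
By sibling attribution (R3), Chloe Bakker is treated as also owning Owen Bakker's interest in Quarry Holdings Ltd, giving 15% + 54% = 69%.
Chain via Talon Energy Co. → Slate Textiles S.p.A. (R1): 22% × 39% × 12% = 1.0296% of Summit Group plc.
Chain via Ridgefield Ventures LLC → Orion Realty LP (R1): 97% × 86% × 24% = 20.0208% of Summit Group plc.
Chain via Quarry Holdings Ltd → Clearview Mining NL (R1): 69% × 36% × 27% = 6.7068% of Summit Group plc.
Aggregating (R2): 1.0296% + 20.0208% + 6.7068% = 27.7572%.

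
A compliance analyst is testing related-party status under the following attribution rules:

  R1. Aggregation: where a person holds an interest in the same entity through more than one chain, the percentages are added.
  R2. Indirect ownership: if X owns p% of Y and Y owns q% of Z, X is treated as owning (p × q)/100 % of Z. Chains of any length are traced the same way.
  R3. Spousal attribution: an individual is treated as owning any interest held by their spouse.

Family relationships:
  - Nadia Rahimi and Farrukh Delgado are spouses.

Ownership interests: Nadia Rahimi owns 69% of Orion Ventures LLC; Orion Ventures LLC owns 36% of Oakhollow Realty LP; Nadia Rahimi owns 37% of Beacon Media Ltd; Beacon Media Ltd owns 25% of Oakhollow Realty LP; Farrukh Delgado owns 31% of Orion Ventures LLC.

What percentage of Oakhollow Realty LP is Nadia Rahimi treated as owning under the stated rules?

By spousal attribution (R3), Nadia Rahimi is treated as also owning Farrukh Delgado's interest in Orion Ventures LLC, giving 69% + 31% = 100%.
Chain via Orion Ventures LLC (R2): 100% × 36% = 36% of Oakhollow Realty LP.
Chain via Beacon Media Ltd (R2): 37% × 25% = 9.25% of Oakhollow Realty LP.
Aggregating (R1): 36% + 9.25% = 45.25%.

45.25%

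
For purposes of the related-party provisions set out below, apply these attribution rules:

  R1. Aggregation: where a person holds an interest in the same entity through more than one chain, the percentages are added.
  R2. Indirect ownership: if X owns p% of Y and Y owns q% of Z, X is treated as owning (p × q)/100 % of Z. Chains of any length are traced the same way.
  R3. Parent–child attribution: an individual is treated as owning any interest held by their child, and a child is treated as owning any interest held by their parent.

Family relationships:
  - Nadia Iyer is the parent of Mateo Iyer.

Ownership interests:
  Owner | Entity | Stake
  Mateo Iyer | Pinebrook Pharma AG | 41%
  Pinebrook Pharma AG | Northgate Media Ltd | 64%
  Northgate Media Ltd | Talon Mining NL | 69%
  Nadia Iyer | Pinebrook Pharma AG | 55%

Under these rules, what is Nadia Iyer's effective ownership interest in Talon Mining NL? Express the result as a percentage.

By parent–child attribution (R3), Nadia Iyer is treated as also owning Mateo Iyer's interest in Pinebrook Pharma AG, giving 55% + 41% = 96%.
Chain via Pinebrook Pharma AG → Northgate Media Ltd (R2): 96% × 64% × 69% = 42.3936% of Talon Mining NL.

42.3936%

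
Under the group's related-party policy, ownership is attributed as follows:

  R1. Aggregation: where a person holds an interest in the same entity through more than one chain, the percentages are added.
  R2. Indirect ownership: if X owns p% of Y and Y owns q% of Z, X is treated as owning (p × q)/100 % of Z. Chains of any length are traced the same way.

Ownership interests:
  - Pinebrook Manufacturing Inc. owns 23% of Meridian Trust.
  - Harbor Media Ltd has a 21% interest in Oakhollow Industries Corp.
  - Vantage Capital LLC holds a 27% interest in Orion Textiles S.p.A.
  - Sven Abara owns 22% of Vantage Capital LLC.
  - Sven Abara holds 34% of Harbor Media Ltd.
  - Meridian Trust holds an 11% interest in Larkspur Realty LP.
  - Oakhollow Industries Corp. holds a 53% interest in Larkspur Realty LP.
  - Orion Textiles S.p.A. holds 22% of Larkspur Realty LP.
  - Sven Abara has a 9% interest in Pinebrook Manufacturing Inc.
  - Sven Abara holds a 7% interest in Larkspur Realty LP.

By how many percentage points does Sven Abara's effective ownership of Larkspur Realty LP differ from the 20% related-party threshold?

7.6813

Chain via Vantage Capital LLC → Orion Textiles S.p.A. (R2): 22% × 27% × 22% = 1.3068% of Larkspur Realty LP.
Chain via Harbor Media Ltd → Oakhollow Industries Corp. (R2): 34% × 21% × 53% = 3.7842% of Larkspur Realty LP.
Chain via Pinebrook Manufacturing Inc. → Meridian Trust (R2): 9% × 23% × 11% = 0.2277% of Larkspur Realty LP.
Direct interest in Larkspur Realty LP: 7%.
Aggregating (R1): 1.3068% + 3.7842% + 0.2277% + 7% = 12.3187%.
12.3187% falls short of the 20% threshold by 7.6813 percentage points.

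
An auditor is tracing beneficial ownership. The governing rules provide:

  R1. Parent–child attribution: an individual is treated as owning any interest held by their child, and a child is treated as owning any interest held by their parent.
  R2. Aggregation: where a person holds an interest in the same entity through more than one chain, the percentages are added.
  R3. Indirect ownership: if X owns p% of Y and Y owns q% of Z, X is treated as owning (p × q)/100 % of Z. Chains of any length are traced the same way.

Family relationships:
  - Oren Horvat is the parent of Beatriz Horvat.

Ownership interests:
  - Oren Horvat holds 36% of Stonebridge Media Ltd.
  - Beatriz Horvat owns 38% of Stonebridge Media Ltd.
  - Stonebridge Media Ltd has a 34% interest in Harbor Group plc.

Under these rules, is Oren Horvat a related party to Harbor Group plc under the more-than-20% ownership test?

Yes

By parent–child attribution (R1), Oren Horvat is treated as also owning Beatriz Horvat's interest in Stonebridge Media Ltd, giving 36% + 38% = 74%.
Chain via Stonebridge Media Ltd (R3): 74% × 34% = 25.16% of Harbor Group plc.
25.16% exceeds the 20% threshold, so Oren is a related party to Harbor Group plc.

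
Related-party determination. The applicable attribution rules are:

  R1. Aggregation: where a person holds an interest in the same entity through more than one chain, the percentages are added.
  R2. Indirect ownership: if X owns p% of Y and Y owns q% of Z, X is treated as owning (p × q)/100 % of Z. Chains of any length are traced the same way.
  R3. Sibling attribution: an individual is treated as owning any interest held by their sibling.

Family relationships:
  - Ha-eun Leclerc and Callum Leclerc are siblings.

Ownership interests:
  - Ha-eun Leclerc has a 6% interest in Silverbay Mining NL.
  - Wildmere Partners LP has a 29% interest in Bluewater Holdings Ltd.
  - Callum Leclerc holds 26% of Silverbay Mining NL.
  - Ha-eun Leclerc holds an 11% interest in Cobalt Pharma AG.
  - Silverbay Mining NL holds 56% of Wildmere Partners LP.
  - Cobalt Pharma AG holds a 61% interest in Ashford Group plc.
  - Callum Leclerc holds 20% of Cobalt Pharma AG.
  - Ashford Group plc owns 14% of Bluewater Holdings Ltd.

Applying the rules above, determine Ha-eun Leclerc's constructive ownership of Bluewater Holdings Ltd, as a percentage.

By sibling attribution (R3), Ha-eun Leclerc is treated as also owning Callum Leclerc's interest in Silverbay Mining NL, giving 6% + 26% = 32%.
By sibling attribution (R3), Ha-eun Leclerc is treated as also owning Callum Leclerc's interest in Cobalt Pharma AG, giving 11% + 20% = 31%.
Chain via Silverbay Mining NL → Wildmere Partners LP (R2): 32% × 56% × 29% = 5.1968% of Bluewater Holdings Ltd.
Chain via Cobalt Pharma AG → Ashford Group plc (R2): 31% × 61% × 14% = 2.6474% of Bluewater Holdings Ltd.
Aggregating (R1): 5.1968% + 2.6474% = 7.8442%.

7.8442%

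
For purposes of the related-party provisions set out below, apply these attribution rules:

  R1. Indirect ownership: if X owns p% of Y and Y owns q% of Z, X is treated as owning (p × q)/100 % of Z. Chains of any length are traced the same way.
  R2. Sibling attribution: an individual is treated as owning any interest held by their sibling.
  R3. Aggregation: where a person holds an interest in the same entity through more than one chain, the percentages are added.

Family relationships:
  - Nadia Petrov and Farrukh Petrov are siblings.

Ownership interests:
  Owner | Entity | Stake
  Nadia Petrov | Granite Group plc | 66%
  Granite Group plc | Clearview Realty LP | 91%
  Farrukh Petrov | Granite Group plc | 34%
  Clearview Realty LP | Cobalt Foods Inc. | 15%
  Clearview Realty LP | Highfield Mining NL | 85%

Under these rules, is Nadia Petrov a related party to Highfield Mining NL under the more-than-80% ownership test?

No

By sibling attribution (R2), Nadia Petrov is treated as also owning Farrukh Petrov's interest in Granite Group plc, giving 66% + 34% = 100%.
Chain via Granite Group plc → Clearview Realty LP (R1): 100% × 91% × 85% = 77.35% of Highfield Mining NL.
77.35% does not exceed the 80% threshold, so Nadia is not a related party to Highfield Mining NL.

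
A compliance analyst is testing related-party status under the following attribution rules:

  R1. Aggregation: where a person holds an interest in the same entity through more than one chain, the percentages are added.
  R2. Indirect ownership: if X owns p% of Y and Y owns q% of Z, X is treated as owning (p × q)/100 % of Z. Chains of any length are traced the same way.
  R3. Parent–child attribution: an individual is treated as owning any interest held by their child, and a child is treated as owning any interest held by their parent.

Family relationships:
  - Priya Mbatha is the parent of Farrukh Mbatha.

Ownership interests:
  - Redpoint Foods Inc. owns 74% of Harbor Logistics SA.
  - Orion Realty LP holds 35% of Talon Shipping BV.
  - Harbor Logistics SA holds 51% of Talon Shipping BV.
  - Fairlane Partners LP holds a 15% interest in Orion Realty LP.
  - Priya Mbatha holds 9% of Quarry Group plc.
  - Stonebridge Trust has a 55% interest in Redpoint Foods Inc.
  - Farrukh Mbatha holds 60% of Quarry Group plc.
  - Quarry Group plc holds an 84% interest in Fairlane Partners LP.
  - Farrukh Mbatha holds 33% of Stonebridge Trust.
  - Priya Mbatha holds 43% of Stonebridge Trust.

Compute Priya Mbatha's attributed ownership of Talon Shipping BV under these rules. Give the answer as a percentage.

By parent–child attribution (R3), Priya Mbatha is treated as also owning Farrukh Mbatha's interest in Quarry Group plc, giving 9% + 60% = 69%.
By parent–child attribution (R3), Priya Mbatha is treated as also owning Farrukh Mbatha's interest in Stonebridge Trust, giving 43% + 33% = 76%.
Chain via Quarry Group plc → Fairlane Partners LP → Orion Realty LP (R2): 69% × 84% × 15% × 35% = 3.0429% of Talon Shipping BV.
Chain via Stonebridge Trust → Redpoint Foods Inc. → Harbor Logistics SA (R2): 76% × 55% × 74% × 51% = 15.77532% of Talon Shipping BV.
Aggregating (R1): 3.0429% + 15.77532% = 18.81822%.

18.81822%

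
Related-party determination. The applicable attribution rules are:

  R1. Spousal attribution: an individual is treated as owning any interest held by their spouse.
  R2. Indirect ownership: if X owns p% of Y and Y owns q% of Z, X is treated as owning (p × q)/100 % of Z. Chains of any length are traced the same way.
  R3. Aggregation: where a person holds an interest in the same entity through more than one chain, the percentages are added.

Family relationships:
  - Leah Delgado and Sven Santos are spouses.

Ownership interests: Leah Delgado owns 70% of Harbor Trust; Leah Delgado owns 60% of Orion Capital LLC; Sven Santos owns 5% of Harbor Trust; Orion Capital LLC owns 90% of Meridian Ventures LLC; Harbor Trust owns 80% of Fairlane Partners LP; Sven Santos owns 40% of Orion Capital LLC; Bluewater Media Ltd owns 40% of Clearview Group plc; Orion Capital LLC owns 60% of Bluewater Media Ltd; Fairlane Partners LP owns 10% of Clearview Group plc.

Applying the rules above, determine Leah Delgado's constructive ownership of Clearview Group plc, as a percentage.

By spousal attribution (R1), Leah Delgado is treated as also owning Sven Santos's interest in Harbor Trust, giving 70% + 5% = 75%.
By spousal attribution (R1), Leah Delgado is treated as also owning Sven Santos's interest in Orion Capital LLC, giving 60% + 40% = 100%.
Chain via Harbor Trust → Fairlane Partners LP (R2): 75% × 80% × 10% = 6% of Clearview Group plc.
Chain via Orion Capital LLC → Bluewater Media Ltd (R2): 100% × 60% × 40% = 24% of Clearview Group plc.
Aggregating (R3): 6% + 24% = 30%.

30%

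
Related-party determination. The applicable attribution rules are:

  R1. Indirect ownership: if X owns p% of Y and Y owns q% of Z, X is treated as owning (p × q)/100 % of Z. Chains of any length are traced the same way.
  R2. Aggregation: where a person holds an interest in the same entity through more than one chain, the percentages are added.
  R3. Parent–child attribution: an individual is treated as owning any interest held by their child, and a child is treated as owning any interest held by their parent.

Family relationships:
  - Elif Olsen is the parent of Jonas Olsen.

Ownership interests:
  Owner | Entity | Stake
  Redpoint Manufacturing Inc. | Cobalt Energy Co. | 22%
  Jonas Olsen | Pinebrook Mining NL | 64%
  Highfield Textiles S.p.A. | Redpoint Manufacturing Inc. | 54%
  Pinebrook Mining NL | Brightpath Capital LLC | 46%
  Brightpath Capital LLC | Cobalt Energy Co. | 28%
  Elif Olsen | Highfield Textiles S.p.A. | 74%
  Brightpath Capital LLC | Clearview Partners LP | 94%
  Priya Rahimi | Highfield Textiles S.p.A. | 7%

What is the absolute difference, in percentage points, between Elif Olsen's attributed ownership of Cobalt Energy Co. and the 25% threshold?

7.9656

By parent–child attribution (R3), Elif Olsen is treated as owning Jonas Olsen's 64% interest in Pinebrook Mining NL.
Chain via Highfield Textiles S.p.A. → Redpoint Manufacturing Inc. (R1): 74% × 54% × 22% = 8.7912% of Cobalt Energy Co.
Chain via Pinebrook Mining NL → Brightpath Capital LLC (R1): 64% × 46% × 28% = 8.2432% of Cobalt Energy Co.
Aggregating (R2): 8.7912% + 8.2432% = 17.0344%.
17.0344% falls short of the 25% threshold by 7.9656 percentage points.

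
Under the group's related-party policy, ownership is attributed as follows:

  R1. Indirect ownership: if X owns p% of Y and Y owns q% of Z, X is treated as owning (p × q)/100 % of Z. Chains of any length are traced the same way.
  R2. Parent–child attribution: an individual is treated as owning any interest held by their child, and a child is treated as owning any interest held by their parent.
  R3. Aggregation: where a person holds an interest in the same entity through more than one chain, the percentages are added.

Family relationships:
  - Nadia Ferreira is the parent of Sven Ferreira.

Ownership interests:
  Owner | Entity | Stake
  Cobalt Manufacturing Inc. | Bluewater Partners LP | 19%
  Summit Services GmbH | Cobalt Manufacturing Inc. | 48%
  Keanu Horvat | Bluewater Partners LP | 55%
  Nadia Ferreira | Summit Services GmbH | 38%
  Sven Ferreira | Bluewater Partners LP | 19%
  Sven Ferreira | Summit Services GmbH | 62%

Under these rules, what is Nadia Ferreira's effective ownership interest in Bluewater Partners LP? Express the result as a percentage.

By parent–child attribution (R2), Nadia Ferreira is treated as also owning Sven Ferreira's interest in Summit Services GmbH, giving 38% + 62% = 100%.
By parent–child attribution (R2), Nadia Ferreira is treated as owning Sven Ferreira's 19% interest in Bluewater Partners LP.
Chain via Summit Services GmbH → Cobalt Manufacturing Inc. (R1): 100% × 48% × 19% = 9.12% of Bluewater Partners LP.
Direct interest in Bluewater Partners LP: 19%.
Aggregating (R3): 9.12% + 19% = 28.12%.

28.12%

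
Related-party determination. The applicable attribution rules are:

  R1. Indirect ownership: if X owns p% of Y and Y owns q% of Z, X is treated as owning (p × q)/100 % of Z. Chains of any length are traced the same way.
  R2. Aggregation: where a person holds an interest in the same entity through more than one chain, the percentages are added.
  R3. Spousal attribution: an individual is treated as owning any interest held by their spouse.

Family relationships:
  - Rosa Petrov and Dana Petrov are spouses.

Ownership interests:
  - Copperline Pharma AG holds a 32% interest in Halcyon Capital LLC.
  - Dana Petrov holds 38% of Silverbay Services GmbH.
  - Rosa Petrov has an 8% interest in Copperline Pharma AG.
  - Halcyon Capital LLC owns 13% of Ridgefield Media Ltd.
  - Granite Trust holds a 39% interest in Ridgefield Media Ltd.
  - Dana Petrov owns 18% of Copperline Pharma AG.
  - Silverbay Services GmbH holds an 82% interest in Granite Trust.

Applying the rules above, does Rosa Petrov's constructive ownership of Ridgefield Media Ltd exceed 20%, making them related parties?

By spousal attribution (R3), Rosa Petrov is treated as also owning Dana Petrov's interest in Copperline Pharma AG, giving 8% + 18% = 26%.
By spousal attribution (R3), Rosa Petrov is treated as owning Dana Petrov's 38% interest in Silverbay Services GmbH.
Chain via Copperline Pharma AG → Halcyon Capital LLC (R1): 26% × 32% × 13% = 1.0816% of Ridgefield Media Ltd.
Chain via Silverbay Services GmbH → Granite Trust (R1): 38% × 82% × 39% = 12.1524% of Ridgefield Media Ltd.
Aggregating (R2): 1.0816% + 12.1524% = 13.234%.
13.234% does not exceed the 20% threshold, so Rosa is not a related party to Ridgefield Media Ltd.

No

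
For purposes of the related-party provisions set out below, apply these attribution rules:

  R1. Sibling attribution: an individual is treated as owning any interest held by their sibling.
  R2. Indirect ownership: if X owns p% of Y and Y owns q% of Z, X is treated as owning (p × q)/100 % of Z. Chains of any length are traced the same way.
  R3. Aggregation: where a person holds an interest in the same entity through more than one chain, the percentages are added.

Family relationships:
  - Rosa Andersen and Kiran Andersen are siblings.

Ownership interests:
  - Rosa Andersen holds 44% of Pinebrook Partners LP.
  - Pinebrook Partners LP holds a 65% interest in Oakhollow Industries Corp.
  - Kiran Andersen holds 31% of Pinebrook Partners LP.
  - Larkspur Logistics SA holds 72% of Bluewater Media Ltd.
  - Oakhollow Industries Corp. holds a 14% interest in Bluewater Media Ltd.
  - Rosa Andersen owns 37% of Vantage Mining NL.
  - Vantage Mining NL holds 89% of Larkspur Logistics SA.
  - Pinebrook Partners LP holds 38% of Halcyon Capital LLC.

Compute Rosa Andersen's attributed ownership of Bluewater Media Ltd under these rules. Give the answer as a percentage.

By sibling attribution (R1), Rosa Andersen is treated as also owning Kiran Andersen's interest in Pinebrook Partners LP, giving 44% + 31% = 75%.
Chain via Vantage Mining NL → Larkspur Logistics SA (R2): 37% × 89% × 72% = 23.7096% of Bluewater Media Ltd.
Chain via Pinebrook Partners LP → Oakhollow Industries Corp. (R2): 75% × 65% × 14% = 6.825% of Bluewater Media Ltd.
Aggregating (R3): 23.7096% + 6.825% = 30.5346%.

30.5346%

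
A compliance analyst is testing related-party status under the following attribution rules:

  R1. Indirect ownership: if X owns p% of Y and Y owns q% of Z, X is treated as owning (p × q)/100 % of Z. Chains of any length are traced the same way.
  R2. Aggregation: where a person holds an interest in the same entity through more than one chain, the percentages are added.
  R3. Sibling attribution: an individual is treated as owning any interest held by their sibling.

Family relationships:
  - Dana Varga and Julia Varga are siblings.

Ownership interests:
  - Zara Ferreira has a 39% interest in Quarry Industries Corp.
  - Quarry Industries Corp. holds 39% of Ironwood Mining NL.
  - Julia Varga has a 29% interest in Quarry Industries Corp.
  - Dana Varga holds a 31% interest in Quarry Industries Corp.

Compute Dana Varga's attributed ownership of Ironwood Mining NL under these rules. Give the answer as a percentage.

By sibling attribution (R3), Dana Varga is treated as also owning Julia Varga's interest in Quarry Industries Corp, giving 31% + 29% = 60%.
Chain via Quarry Industries Corp. (R1): 60% × 39% = 23.4% of Ironwood Mining NL.

23.4%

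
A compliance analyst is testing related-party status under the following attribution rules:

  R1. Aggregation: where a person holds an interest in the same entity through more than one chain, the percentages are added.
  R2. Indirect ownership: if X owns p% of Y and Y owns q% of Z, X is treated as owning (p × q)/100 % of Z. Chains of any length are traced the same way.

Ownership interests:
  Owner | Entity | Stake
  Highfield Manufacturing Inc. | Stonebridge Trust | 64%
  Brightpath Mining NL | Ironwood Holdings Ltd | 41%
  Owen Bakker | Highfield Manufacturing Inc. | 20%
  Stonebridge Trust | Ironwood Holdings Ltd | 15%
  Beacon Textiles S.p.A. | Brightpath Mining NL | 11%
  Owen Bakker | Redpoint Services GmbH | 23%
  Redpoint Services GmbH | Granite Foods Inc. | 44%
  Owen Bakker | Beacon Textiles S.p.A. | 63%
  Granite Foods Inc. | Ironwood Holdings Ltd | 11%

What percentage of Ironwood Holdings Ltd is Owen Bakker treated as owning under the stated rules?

5.8745%

Chain via Beacon Textiles S.p.A. → Brightpath Mining NL (R2): 63% × 11% × 41% = 2.8413% of Ironwood Holdings Ltd.
Chain via Redpoint Services GmbH → Granite Foods Inc. (R2): 23% × 44% × 11% = 1.1132% of Ironwood Holdings Ltd.
Chain via Highfield Manufacturing Inc. → Stonebridge Trust (R2): 20% × 64% × 15% = 1.92% of Ironwood Holdings Ltd.
Aggregating (R1): 2.8413% + 1.1132% + 1.92% = 5.8745%.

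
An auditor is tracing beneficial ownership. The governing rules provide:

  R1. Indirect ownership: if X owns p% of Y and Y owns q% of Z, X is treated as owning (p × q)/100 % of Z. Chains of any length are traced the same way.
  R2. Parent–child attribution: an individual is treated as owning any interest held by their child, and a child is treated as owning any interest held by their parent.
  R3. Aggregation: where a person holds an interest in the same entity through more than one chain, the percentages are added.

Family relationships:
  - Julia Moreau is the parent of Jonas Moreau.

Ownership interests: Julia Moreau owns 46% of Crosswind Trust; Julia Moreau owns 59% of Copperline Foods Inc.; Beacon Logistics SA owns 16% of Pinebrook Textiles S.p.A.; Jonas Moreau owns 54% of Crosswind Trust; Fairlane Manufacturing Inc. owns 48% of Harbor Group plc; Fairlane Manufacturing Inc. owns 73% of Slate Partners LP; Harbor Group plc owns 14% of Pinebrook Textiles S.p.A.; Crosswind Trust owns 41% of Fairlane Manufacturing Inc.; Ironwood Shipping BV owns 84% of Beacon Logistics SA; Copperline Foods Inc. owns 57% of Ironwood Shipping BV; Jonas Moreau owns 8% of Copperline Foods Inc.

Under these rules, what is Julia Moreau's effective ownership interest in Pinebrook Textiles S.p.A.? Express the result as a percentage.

By parent–child attribution (R2), Julia Moreau is treated as also owning Jonas Moreau's interest in Copperline Foods Inc, giving 59% + 8% = 67%.
By parent–child attribution (R2), Julia Moreau is treated as also owning Jonas Moreau's interest in Crosswind Trust, giving 46% + 54% = 100%.
Chain via Copperline Foods Inc. → Ironwood Shipping BV → Beacon Logistics SA (R1): 67% × 57% × 84% × 16% = 5.132736% of Pinebrook Textiles S.p.A.
Chain via Crosswind Trust → Fairlane Manufacturing Inc. → Harbor Group plc (R1): 100% × 41% × 48% × 14% = 2.7552% of Pinebrook Textiles S.p.A.
Aggregating (R3): 5.132736% + 2.7552% = 7.887936%.

7.887936%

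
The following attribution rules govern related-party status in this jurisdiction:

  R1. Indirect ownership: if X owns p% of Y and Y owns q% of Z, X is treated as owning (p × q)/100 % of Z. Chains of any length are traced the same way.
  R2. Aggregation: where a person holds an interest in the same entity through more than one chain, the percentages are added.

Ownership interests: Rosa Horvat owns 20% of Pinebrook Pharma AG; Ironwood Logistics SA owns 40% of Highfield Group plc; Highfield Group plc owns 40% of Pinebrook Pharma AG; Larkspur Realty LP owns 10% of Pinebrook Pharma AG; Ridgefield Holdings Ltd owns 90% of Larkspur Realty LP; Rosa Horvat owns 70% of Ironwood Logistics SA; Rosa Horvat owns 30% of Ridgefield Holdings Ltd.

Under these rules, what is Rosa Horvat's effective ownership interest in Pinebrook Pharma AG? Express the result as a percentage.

33.9%

Chain via Ridgefield Holdings Ltd → Larkspur Realty LP (R1): 30% × 90% × 10% = 2.7% of Pinebrook Pharma AG.
Chain via Ironwood Logistics SA → Highfield Group plc (R1): 70% × 40% × 40% = 11.2% of Pinebrook Pharma AG.
Direct interest in Pinebrook Pharma AG: 20%.
Aggregating (R2): 2.7% + 11.2% + 20% = 33.9%.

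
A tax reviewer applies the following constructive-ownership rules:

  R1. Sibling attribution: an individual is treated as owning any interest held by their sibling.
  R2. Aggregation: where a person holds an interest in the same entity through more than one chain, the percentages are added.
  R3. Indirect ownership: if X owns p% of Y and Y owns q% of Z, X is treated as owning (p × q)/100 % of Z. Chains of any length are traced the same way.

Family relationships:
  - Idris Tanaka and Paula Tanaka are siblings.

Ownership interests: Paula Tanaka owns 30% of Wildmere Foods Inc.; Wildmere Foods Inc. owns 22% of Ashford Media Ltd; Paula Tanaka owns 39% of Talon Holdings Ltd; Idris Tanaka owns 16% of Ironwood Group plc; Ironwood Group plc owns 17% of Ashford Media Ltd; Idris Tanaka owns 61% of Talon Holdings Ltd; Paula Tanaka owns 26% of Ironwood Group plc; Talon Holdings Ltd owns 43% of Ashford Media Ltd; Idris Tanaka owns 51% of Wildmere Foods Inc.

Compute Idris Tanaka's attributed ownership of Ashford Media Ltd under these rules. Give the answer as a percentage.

67.96%

By sibling attribution (R1), Idris Tanaka is treated as also owning Paula Tanaka's interest in Wildmere Foods Inc, giving 51% + 30% = 81%.
By sibling attribution (R1), Idris Tanaka is treated as also owning Paula Tanaka's interest in Ironwood Group plc, giving 16% + 26% = 42%.
By sibling attribution (R1), Idris Tanaka is treated as also owning Paula Tanaka's interest in Talon Holdings Ltd, giving 61% + 39% = 100%.
Chain via Wildmere Foods Inc. (R3): 81% × 22% = 17.82% of Ashford Media Ltd.
Chain via Ironwood Group plc (R3): 42% × 17% = 7.14% of Ashford Media Ltd.
Chain via Talon Holdings Ltd (R3): 100% × 43% = 43% of Ashford Media Ltd.
Aggregating (R2): 17.82% + 7.14% + 43% = 67.96%.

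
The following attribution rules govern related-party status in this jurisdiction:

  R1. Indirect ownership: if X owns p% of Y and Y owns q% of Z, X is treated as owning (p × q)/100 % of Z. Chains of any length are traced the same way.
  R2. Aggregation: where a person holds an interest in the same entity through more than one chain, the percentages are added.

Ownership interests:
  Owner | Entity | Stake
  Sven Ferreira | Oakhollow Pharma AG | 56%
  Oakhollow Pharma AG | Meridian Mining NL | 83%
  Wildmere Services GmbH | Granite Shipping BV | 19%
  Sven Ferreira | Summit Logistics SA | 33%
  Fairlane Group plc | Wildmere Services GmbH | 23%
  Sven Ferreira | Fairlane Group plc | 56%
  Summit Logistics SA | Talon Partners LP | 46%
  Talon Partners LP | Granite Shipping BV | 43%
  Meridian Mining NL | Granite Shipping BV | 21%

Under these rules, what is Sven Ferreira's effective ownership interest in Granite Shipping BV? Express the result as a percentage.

Chain via Summit Logistics SA → Talon Partners LP (R1): 33% × 46% × 43% = 6.5274% of Granite Shipping BV.
Chain via Oakhollow Pharma AG → Meridian Mining NL (R1): 56% × 83% × 21% = 9.7608% of Granite Shipping BV.
Chain via Fairlane Group plc → Wildmere Services GmbH (R1): 56% × 23% × 19% = 2.4472% of Granite Shipping BV.
Aggregating (R2): 6.5274% + 9.7608% + 2.4472% = 18.7354%.

18.7354%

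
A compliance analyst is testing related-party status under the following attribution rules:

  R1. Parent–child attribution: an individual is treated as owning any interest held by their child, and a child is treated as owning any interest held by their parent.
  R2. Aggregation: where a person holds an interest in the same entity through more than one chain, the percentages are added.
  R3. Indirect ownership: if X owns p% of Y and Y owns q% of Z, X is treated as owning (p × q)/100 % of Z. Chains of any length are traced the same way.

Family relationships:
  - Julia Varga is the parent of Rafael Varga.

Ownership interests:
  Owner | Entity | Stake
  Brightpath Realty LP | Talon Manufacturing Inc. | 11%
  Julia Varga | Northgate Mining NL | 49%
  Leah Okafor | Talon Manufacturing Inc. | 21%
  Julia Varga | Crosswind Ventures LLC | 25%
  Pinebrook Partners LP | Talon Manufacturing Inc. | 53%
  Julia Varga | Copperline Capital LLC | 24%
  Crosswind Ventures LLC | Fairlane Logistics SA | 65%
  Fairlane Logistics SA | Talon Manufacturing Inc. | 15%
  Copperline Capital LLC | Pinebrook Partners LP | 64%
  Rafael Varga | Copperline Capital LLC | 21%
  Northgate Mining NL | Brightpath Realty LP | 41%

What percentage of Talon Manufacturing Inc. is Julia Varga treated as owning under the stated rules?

By parent–child attribution (R1), Julia Varga is treated as also owning Rafael Varga's interest in Copperline Capital LLC, giving 24% + 21% = 45%.
Chain via Copperline Capital LLC → Pinebrook Partners LP (R3): 45% × 64% × 53% = 15.264% of Talon Manufacturing Inc.
Chain via Crosswind Ventures LLC → Fairlane Logistics SA (R3): 25% × 65% × 15% = 2.4375% of Talon Manufacturing Inc.
Chain via Northgate Mining NL → Brightpath Realty LP (R3): 49% × 41% × 11% = 2.2099% of Talon Manufacturing Inc.
Aggregating (R2): 15.264% + 2.4375% + 2.2099% = 19.9114%.

19.9114%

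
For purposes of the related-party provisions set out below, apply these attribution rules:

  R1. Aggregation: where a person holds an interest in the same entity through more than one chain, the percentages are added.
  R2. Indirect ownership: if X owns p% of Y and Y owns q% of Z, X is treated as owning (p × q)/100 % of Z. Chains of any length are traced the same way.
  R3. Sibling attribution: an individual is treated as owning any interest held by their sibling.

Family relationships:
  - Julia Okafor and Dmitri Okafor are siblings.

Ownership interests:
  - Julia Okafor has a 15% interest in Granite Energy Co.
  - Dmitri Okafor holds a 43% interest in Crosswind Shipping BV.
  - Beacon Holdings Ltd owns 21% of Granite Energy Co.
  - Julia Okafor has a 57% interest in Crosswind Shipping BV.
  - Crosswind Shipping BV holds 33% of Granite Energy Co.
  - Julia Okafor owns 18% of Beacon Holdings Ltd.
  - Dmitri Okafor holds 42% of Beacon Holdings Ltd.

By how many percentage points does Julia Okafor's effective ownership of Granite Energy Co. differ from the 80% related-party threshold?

By sibling attribution (R3), Julia Okafor is treated as also owning Dmitri Okafor's interest in Crosswind Shipping BV, giving 57% + 43% = 100%.
By sibling attribution (R3), Julia Okafor is treated as also owning Dmitri Okafor's interest in Beacon Holdings Ltd, giving 18% + 42% = 60%.
Chain via Crosswind Shipping BV (R2): 100% × 33% = 33% of Granite Energy Co.
Chain via Beacon Holdings Ltd (R2): 60% × 21% = 12.6% of Granite Energy Co.
Direct interest in Granite Energy Co: 15%.
Aggregating (R1): 33% + 12.6% + 15% = 60.6%.
60.6% falls short of the 80% threshold by 19.4 percentage points.

19.4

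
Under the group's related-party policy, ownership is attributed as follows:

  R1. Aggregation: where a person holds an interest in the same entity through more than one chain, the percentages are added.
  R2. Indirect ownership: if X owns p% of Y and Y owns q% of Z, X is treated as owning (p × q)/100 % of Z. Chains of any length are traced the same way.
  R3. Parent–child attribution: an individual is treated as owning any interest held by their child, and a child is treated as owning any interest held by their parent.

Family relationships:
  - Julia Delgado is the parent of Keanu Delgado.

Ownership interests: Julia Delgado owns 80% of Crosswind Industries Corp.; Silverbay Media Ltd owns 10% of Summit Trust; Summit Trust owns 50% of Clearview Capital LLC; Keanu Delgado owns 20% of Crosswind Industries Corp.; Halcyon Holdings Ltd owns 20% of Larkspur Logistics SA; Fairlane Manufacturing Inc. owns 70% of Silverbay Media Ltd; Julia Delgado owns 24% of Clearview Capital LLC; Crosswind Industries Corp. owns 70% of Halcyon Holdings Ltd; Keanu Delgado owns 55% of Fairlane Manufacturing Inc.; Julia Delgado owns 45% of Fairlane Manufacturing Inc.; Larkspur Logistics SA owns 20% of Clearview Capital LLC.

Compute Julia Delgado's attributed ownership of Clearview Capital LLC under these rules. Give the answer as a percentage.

By parent–child attribution (R3), Julia Delgado is treated as also owning Keanu Delgado's interest in Fairlane Manufacturing Inc, giving 45% + 55% = 100%.
By parent–child attribution (R3), Julia Delgado is treated as also owning Keanu Delgado's interest in Crosswind Industries Corp, giving 80% + 20% = 100%.
Chain via Fairlane Manufacturing Inc. → Silverbay Media Ltd → Summit Trust (R2): 100% × 70% × 10% × 50% = 3.5% of Clearview Capital LLC.
Chain via Crosswind Industries Corp. → Halcyon Holdings Ltd → Larkspur Logistics SA (R2): 100% × 70% × 20% × 20% = 2.8% of Clearview Capital LLC.
Direct interest in Clearview Capital LLC: 24%.
Aggregating (R1): 3.5% + 2.8% + 24% = 30.3%.

30.3%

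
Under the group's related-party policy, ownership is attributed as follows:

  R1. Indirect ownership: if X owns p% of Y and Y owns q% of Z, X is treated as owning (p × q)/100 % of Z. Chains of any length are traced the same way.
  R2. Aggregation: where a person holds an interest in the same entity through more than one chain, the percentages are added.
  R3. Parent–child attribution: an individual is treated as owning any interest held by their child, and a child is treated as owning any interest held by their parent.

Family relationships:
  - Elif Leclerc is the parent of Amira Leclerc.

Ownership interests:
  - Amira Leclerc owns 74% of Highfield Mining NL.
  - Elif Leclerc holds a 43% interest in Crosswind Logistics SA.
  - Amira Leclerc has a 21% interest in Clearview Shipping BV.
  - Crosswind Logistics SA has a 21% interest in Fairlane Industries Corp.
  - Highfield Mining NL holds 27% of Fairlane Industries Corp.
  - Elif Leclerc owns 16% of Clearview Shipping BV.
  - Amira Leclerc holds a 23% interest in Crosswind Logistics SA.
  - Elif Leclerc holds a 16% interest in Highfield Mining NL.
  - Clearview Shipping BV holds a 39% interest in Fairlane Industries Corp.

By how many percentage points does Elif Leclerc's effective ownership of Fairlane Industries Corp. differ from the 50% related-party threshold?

By parent–child attribution (R3), Elif Leclerc is treated as also owning Amira Leclerc's interest in Highfield Mining NL, giving 16% + 74% = 90%.
By parent–child attribution (R3), Elif Leclerc is treated as also owning Amira Leclerc's interest in Clearview Shipping BV, giving 16% + 21% = 37%.
By parent–child attribution (R3), Elif Leclerc is treated as also owning Amira Leclerc's interest in Crosswind Logistics SA, giving 43% + 23% = 66%.
Chain via Highfield Mining NL (R1): 90% × 27% = 24.3% of Fairlane Industries Corp.
Chain via Clearview Shipping BV (R1): 37% × 39% = 14.43% of Fairlane Industries Corp.
Chain via Crosswind Logistics SA (R1): 66% × 21% = 13.86% of Fairlane Industries Corp.
Aggregating (R2): 24.3% + 14.43% + 13.86% = 52.59%.
52.59% exceeds the 50% threshold by 2.59 percentage points.

2.59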